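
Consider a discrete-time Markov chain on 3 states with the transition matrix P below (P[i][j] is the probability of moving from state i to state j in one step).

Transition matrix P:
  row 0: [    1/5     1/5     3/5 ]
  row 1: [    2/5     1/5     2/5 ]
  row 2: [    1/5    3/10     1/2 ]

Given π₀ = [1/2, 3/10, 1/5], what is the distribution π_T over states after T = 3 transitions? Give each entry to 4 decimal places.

t=0: π = [0.5000, 0.3000, 0.2000]
t=1: π = [0.2600, 0.2200, 0.5200]
t=2: π = [0.2440, 0.2520, 0.5040]
t=3: π = [0.2504, 0.2504, 0.4992]

π = [0.2504, 0.2504, 0.4992]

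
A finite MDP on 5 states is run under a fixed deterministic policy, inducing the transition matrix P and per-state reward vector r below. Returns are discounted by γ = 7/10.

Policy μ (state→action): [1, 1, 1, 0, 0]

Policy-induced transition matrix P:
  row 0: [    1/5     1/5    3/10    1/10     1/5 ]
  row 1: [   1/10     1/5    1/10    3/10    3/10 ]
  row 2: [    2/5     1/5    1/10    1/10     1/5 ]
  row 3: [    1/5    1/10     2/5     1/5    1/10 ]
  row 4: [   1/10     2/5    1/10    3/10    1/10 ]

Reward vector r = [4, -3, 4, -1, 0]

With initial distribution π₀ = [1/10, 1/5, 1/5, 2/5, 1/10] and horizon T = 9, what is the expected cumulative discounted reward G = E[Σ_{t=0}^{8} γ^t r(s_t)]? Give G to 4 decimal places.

t=0: π = [0.1000, 0.2000, 0.2000, 0.4000, 0.1000], E[r] = 0.2000, γ^t·E[r] = 0.200000, running G = 0.200000
t=1: π = [0.2100, 0.1800, 0.2400, 0.2000, 0.1700], E[r] = 1.0600, γ^t·E[r] = 0.742000, running G = 0.942000
t=2: π = [0.2130, 0.2140, 0.2020, 0.1900, 0.1810], E[r] = 0.8280, γ^t·E[r] = 0.405720, running G = 1.347720
t=3: π = [0.2009, 0.2172, 0.1996, 0.1980, 0.1843], E[r] = 0.7524, γ^t·E[r] = 0.258073, running G = 1.605793
t=4: π = [0.1998, 0.2171, 0.1996, 0.2001, 0.1835], E[r] = 0.7461, γ^t·E[r] = 0.179143, running G = 1.784937
t=5: π = [0.1999, 0.2167, 0.2000, 0.2001, 0.1833], E[r] = 0.7492, γ^t·E[r] = 0.125917, running G = 1.910854
t=6: π = [0.2000, 0.2167, 0.2000, 0.2000, 0.1833], E[r] = 0.7500, γ^t·E[r] = 0.088238, running G = 1.999092
t=7: π = [0.2000, 0.2167, 0.2000, 0.2000, 0.1833], E[r] = 0.7500, γ^t·E[r] = 0.061770, running G = 2.060862
t=8: π = [0.2000, 0.2167, 0.2000, 0.2000, 0.1833], E[r] = 0.7500, γ^t·E[r] = 0.043236, running G = 2.104099

G = 2.1041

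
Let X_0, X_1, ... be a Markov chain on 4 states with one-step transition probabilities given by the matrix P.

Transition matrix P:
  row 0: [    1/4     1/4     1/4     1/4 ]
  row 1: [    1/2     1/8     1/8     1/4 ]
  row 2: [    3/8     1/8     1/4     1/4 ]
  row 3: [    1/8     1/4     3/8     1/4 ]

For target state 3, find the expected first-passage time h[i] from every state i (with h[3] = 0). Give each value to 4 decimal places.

First-step conditioning: h[3] = 0; for i ≠ 3, h[i] = 1 + Σ_k P[i][k]·h[k].
  h[0] = 1 + 1/4·h[0] + 1/4·h[1] + 1/4·h[2]
  h[1] = 1 + 1/2·h[0] + 1/8·h[1] + 1/8·h[2]
  h[2] = 1 + 3/8·h[0] + 1/8·h[1] + 1/4·h[2]
Solving the 3×3 linear system over states ≠ 3 gives exactly h = [4, 4, 4, 0] (h[3] = 0 is the target).

h = [4.0000, 4.0000, 4.0000, 0.0000]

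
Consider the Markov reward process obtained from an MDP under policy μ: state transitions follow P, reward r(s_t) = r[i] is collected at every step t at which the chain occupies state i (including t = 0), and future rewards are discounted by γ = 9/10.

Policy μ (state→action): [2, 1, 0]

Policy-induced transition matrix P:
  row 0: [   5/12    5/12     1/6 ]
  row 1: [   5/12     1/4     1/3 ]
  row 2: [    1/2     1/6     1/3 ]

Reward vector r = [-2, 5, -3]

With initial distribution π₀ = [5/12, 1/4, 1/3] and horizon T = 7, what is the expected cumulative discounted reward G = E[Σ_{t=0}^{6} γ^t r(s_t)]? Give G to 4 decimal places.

t=0: π = [0.4167, 0.2500, 0.3333], E[r] = -0.5833, γ^t·E[r] = -0.583333, running G = -0.583333
t=1: π = [0.4444, 0.2917, 0.2639], E[r] = -0.2222, γ^t·E[r] = -0.200000, running G = -0.783333
t=2: π = [0.4387, 0.3021, 0.2593], E[r] = -0.1447, γ^t·E[r] = -0.117188, running G = -0.900521
t=3: π = [0.4383, 0.3015, 0.2602], E[r] = -0.1497, γ^t·E[r] = -0.109125, running G = -1.009646
t=4: π = [0.4384, 0.3014, 0.2603], E[r] = -0.1508, γ^t·E[r] = -0.098919, running G = -1.108565
t=5: π = [0.4384, 0.3014, 0.2603], E[r] = -0.1507, γ^t·E[r] = -0.088986, running G = -1.197551
t=6: π = [0.4384, 0.3014, 0.2603], E[r] = -0.1507, γ^t·E[r] = -0.080080, running G = -1.277631

G = -1.2776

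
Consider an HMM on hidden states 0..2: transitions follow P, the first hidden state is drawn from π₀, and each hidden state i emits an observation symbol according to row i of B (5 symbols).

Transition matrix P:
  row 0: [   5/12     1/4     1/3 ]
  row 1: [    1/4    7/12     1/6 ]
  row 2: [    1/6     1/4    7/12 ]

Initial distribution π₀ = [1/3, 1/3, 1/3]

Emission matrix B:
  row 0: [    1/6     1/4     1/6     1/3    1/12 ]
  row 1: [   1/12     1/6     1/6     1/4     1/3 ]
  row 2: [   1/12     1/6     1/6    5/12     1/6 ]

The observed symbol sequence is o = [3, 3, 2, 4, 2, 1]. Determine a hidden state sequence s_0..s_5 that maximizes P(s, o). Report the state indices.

path = [2, 2, 2, 2, 2, 2]

t=0: δ = [1.111e-01, 8.333e-02, 1.389e-01]  (obs o_0=3)
t=1: δ = [1.543e-02, 1.215e-02, 3.376e-02]  ψ = [0, 1, 2]  (obs o_1=3)
t=2: δ = [1.072e-03, 1.407e-03, 3.282e-03]  ψ = [0, 2, 2]  (obs o_2=2)
t=3: δ = [4.558e-05, 2.735e-04, 3.191e-04]  ψ = [2, 1, 2]  (obs o_3=4)
t=4: δ = [1.140e-05, 2.659e-05, 3.102e-05]  ψ = [1, 1, 2]  (obs o_4=2)
t=5: δ = [1.662e-06, 2.585e-06, 3.016e-06]  ψ = [1, 1, 2]  (obs o_5=1)
backtrack: best end state = 2; path = [2, 2, 2, 2, 2, 2]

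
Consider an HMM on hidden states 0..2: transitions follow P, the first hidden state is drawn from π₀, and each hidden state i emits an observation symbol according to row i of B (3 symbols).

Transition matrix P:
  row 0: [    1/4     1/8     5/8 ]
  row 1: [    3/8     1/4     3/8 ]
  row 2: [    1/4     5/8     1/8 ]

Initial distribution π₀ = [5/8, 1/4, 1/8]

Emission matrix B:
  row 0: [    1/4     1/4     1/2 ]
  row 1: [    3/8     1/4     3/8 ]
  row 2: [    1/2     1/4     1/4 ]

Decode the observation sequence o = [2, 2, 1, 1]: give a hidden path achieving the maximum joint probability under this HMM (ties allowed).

path = [0, 0, 2, 1]

t=0: δ = [3.125e-01, 9.375e-02, 3.125e-02]  (obs o_0=2)
t=1: δ = [3.906e-02, 1.465e-02, 4.883e-02]  ψ = [0, 0, 0]  (obs o_1=2)
t=2: δ = [3.052e-03, 7.629e-03, 6.104e-03]  ψ = [2, 2, 0]  (obs o_2=1)
t=3: δ = [7.153e-04, 9.537e-04, 7.153e-04]  ψ = [1, 2, 1]  (obs o_3=1)
backtrack: best end state = 1; path = [0, 0, 2, 1]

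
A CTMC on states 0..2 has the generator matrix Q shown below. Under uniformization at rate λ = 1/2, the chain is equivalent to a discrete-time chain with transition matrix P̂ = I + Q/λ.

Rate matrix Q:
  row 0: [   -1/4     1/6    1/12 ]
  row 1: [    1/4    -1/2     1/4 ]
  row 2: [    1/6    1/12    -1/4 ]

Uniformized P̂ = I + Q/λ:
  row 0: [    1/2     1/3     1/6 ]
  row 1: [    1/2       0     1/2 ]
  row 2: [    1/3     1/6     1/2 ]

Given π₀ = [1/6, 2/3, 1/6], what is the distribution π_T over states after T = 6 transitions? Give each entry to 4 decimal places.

π = [0.4411, 0.2060, 0.3529]

t=0: π = [0.1667, 0.6667, 0.1667]
t=1: π = [0.4722, 0.0833, 0.4444]
t=2: π = [0.4259, 0.2315, 0.3426]
t=3: π = [0.4429, 0.1991, 0.3580]
t=4: π = [0.4403, 0.2073, 0.3524]
t=5: π = [0.4413, 0.2055, 0.3532]
t=6: π = [0.4411, 0.2060, 0.3529]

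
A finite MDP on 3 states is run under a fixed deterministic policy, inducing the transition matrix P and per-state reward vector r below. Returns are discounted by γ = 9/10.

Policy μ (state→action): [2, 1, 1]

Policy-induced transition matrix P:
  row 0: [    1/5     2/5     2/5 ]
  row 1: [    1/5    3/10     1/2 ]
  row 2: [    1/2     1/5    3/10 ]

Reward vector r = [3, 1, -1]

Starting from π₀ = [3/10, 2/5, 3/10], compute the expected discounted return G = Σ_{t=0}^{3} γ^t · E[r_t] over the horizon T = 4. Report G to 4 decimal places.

t=0: π = [0.3000, 0.4000, 0.3000], E[r] = 1.0000, γ^t·E[r] = 1.000000, running G = 1.000000
t=1: π = [0.2900, 0.3000, 0.4100], E[r] = 0.7600, γ^t·E[r] = 0.684000, running G = 1.684000
t=2: π = [0.3230, 0.2880, 0.3890], E[r] = 0.8680, γ^t·E[r] = 0.703080, running G = 2.387080
t=3: π = [0.3167, 0.2934, 0.3899], E[r] = 0.8536, γ^t·E[r] = 0.622274, running G = 3.009354

G = 3.0094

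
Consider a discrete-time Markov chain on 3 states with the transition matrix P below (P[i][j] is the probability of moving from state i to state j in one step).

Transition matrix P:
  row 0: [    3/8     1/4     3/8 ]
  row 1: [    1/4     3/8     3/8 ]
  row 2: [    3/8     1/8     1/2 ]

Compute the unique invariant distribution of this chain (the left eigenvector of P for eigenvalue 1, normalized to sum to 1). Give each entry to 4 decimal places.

π = [0.3469, 0.2245, 0.4286]

Balance equations π_j = Σ_i π_i·P[i][j]:
  π_0 = 3/8·π_0 + 1/4·π_1 + 3/8·π_2
  π_1 = 1/4·π_0 + 3/8·π_1 + 1/8·π_2
  normalize: π_0 + π_1 + π_2 = 1
Solving the linear system gives exactly π = [17/49, 11/49, 3/7].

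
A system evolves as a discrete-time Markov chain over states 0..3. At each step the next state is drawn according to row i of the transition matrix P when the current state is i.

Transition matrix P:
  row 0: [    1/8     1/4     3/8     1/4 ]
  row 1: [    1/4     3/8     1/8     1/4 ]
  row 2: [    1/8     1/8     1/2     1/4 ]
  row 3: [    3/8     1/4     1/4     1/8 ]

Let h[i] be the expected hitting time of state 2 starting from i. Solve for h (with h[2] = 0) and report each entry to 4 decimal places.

First-step conditioning: h[2] = 0; for i ≠ 2, h[i] = 1 + Σ_k P[i][k]·h[k].
  h[0] = 1 + 1/8·h[0] + 1/4·h[1] + 1/4·h[3]
  h[1] = 1 + 1/4·h[0] + 3/8·h[1] + 1/4·h[3]
  h[3] = 1 + 3/8·h[0] + 1/4·h[1] + 1/8·h[3]
Solving the 3×3 linear system over states ≠ 2 gives exactly h = [504/139, 648/139, 0, 560/139] (h[2] = 0 is the target).

h = [3.6259, 4.6619, 0.0000, 4.0288]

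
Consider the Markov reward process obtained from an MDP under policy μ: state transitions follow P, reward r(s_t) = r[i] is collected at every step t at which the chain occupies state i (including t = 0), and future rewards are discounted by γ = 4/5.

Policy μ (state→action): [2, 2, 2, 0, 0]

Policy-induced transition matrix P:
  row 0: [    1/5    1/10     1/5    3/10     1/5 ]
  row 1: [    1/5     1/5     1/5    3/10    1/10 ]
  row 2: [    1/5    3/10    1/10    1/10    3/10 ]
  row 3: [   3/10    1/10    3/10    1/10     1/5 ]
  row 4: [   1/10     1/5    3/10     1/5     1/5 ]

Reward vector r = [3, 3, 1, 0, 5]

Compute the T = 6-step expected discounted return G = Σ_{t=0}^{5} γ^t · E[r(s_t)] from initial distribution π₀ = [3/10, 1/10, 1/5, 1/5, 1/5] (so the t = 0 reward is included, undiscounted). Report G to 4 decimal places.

G = 8.8061

t=0: π = [0.3000, 0.1000, 0.2000, 0.2000, 0.2000], E[r] = 2.4000, γ^t·E[r] = 2.400000, running G = 2.400000
t=1: π = [0.2000, 0.1700, 0.2200, 0.2000, 0.2100], E[r] = 2.3800, γ^t·E[r] = 1.904000, running G = 4.304000
t=2: π = [0.1990, 0.1820, 0.2190, 0.1950, 0.2050], E[r] = 2.3870, γ^t·E[r] = 1.527680, running G = 5.831680
t=3: π = [0.1990, 0.1825, 0.2181, 0.1967, 0.2037], E[r] = 2.3811, γ^t·E[r] = 1.219123, running G = 7.050803
t=4: π = [0.1993, 0.1822, 0.2182, 0.1967, 0.2036], E[r] = 2.3807, γ^t·E[r] = 0.975114, running G = 8.025917
t=5: π = [0.1993, 0.1822, 0.2182, 0.1967, 0.2036], E[r] = 2.3808, γ^t·E[r] = 0.780143, running G = 8.806060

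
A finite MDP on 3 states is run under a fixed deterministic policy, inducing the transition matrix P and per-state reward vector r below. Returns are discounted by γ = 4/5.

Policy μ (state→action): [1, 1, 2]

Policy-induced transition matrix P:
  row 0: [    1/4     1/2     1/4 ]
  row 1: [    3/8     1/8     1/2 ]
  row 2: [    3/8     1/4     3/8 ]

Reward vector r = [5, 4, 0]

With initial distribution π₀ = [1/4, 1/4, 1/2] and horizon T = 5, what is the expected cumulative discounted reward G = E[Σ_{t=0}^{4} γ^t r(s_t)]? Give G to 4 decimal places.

t=0: π = [0.2500, 0.2500, 0.5000], E[r] = 2.2500, γ^t·E[r] = 2.250000, running G = 2.250000
t=1: π = [0.3438, 0.2813, 0.3750], E[r] = 2.8438, γ^t·E[r] = 2.275000, running G = 4.525000
t=2: π = [0.3320, 0.3008, 0.3672], E[r] = 2.8633, γ^t·E[r] = 1.832500, running G = 6.357500
t=3: π = [0.3335, 0.2954, 0.3711], E[r] = 2.8491, γ^t·E[r] = 1.458750, running G = 7.816250
t=4: π = [0.3333, 0.2964, 0.3702], E[r] = 2.8524, γ^t·E[r] = 1.168325, running G = 8.984575

G = 8.9846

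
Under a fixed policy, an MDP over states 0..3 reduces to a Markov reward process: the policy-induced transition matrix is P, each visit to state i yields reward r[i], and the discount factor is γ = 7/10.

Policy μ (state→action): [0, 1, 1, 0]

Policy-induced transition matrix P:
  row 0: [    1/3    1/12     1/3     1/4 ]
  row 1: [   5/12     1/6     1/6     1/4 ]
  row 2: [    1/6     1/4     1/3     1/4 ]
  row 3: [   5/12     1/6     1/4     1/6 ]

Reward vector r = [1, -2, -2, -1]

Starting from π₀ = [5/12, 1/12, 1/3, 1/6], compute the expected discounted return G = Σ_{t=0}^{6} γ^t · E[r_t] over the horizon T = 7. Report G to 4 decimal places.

G = -2.3013

t=0: π = [0.4167, 0.0833, 0.3333, 0.1667], E[r] = -0.5833, γ^t·E[r] = -0.583333, running G = -0.583333
t=1: π = [0.2986, 0.1597, 0.3056, 0.2361], E[r] = -0.8681, γ^t·E[r] = -0.607639, running G = -1.190972
t=2: π = [0.3154, 0.1672, 0.2870, 0.2303], E[r] = -0.8235, γ^t·E[r] = -0.403513, running G = -1.594485
t=3: π = [0.3186, 0.1643, 0.2863, 0.2308], E[r] = -0.8133, γ^t·E[r] = -0.278969, running G = -1.873454
t=4: π = [0.3185, 0.1640, 0.2867, 0.2308], E[r] = -0.8136, γ^t·E[r] = -0.195343, running G = -2.068796
t=5: π = [0.3184, 0.1640, 0.2868, 0.2308], E[r] = -0.8139, γ^t·E[r] = -0.136793, running G = -2.205589
t=6: π = [0.3184, 0.1640, 0.2868, 0.2308], E[r] = -0.8139, γ^t·E[r] = -0.095757, running G = -2.301346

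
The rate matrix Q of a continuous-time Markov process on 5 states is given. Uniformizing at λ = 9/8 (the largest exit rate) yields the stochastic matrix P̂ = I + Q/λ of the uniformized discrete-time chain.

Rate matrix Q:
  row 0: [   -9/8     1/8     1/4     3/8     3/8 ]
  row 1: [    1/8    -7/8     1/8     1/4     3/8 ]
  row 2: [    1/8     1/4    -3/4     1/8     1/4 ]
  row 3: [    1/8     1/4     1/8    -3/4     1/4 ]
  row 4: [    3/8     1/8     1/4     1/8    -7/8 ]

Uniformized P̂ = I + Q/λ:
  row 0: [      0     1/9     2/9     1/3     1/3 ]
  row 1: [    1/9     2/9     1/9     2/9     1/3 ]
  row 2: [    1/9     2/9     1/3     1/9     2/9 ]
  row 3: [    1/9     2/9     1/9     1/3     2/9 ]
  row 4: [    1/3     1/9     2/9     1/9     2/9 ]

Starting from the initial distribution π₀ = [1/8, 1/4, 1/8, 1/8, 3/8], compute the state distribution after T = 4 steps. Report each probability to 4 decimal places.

t=0: π = [0.1250, 0.2500, 0.1250, 0.1250, 0.3750]
t=1: π = [0.1806, 0.1667, 0.1944, 0.1944, 0.2639]
t=2: π = [0.1497, 0.1728, 0.2037, 0.2130, 0.2608]
t=3: π = [0.1524, 0.1766, 0.2020, 0.2109, 0.2581]
t=4: π = [0.1515, 0.1766, 0.2016, 0.2115, 0.2588]

π = [0.1515, 0.1766, 0.2016, 0.2115, 0.2588]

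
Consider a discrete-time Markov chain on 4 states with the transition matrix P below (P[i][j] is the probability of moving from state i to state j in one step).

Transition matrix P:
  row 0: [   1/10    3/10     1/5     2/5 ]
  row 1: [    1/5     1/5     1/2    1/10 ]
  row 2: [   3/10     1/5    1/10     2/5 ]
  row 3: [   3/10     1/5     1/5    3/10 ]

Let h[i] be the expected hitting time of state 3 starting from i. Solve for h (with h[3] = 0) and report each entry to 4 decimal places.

h = [3.0769, 3.8958, 3.0025, 0.0000]

First-step conditioning: h[3] = 0; for i ≠ 3, h[i] = 1 + Σ_k P[i][k]·h[k].
  h[0] = 1 + 1/10·h[0] + 3/10·h[1] + 1/5·h[2]
  h[1] = 1 + 1/5·h[0] + 1/5·h[1] + 1/2·h[2]
  h[2] = 1 + 3/10·h[0] + 1/5·h[1] + 1/10·h[2]
Solving the 3×3 linear system over states ≠ 3 gives exactly h = [40/13, 1570/403, 1210/403, 0] (h[3] = 0 is the target).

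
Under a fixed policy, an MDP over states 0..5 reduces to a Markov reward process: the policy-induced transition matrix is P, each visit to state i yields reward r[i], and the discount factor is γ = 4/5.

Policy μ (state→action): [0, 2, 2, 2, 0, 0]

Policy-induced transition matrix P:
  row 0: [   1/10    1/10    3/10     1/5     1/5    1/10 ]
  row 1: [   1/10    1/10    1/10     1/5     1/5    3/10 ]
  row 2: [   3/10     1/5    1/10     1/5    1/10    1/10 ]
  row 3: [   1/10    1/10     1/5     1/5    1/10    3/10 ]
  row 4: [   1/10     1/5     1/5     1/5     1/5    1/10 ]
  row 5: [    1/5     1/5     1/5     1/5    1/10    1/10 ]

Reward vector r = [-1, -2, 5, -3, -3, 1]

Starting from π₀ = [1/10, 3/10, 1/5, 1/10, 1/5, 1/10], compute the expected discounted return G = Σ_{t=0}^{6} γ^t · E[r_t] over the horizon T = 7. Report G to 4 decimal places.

t=0: π = [0.1000, 0.3000, 0.2000, 0.1000, 0.2000, 0.1000], E[r] = -0.5000, γ^t·E[r] = -0.500000, running G = -0.500000
t=1: π = [0.1500, 0.1500, 0.1600, 0.2000, 0.1600, 0.1800], E[r] = -0.5500, γ^t·E[r] = -0.440000, running G = -0.940000
t=2: π = [0.1500, 0.1500, 0.1840, 0.2000, 0.1460, 0.1700], E[r] = -0.3980, γ^t·E[r] = -0.254720, running G = -1.194720
t=3: π = [0.1538, 0.1500, 0.1816, 0.2000, 0.1446, 0.1700], E[r] = -0.4096, γ^t·E[r] = -0.209715, running G = -1.404435
t=4: π = [0.1533, 0.1496, 0.1822, 0.2000, 0.1448, 0.1700], E[r] = -0.4060, γ^t·E[r] = -0.166289, running G = -1.570725
t=5: π = [0.1534, 0.1497, 0.1821, 0.2000, 0.1448, 0.1699], E[r] = -0.4065, γ^t·E[r] = -0.133210, running G = -1.703935
t=6: π = [0.1534, 0.1497, 0.1822, 0.2000, 0.1448, 0.1699], E[r] = -0.4064, γ^t·E[r] = -0.106544, running G = -1.810479

G = -1.8105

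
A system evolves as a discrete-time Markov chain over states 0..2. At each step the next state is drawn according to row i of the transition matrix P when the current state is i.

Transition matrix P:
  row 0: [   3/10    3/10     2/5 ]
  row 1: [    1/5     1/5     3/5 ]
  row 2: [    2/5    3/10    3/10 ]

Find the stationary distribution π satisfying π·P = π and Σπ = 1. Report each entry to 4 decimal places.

Balance equations π_j = Σ_i π_i·P[i][j]:
  π_0 = 3/10·π_0 + 1/5·π_1 + 2/5·π_2
  π_1 = 3/10·π_0 + 1/5·π_1 + 3/10·π_2
  normalize: π_0 + π_1 + π_2 = 1
Solving the linear system gives exactly π = [38/121, 3/11, 50/121].

π = [0.3140, 0.2727, 0.4132]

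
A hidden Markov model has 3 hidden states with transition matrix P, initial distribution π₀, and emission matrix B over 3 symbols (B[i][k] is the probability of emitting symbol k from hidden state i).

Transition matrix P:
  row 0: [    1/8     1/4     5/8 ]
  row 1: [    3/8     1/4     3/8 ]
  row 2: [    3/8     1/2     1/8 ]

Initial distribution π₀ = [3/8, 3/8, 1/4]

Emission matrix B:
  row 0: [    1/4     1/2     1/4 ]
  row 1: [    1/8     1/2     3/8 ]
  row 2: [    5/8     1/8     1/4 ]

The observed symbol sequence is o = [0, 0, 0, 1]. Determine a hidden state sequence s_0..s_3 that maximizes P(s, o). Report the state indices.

t=0: δ = [9.375e-02, 4.688e-02, 1.562e-01]  (obs o_0=0)
t=1: δ = [1.465e-02, 9.766e-03, 3.662e-02]  ψ = [2, 2, 0]  (obs o_1=0)
t=2: δ = [3.433e-03, 2.289e-03, 5.722e-03]  ψ = [2, 2, 0]  (obs o_2=0)
t=3: δ = [1.073e-03, 1.431e-03, 2.682e-04]  ψ = [2, 2, 0]  (obs o_3=1)
backtrack: best end state = 1; path = [2, 0, 2, 1]

path = [2, 0, 2, 1]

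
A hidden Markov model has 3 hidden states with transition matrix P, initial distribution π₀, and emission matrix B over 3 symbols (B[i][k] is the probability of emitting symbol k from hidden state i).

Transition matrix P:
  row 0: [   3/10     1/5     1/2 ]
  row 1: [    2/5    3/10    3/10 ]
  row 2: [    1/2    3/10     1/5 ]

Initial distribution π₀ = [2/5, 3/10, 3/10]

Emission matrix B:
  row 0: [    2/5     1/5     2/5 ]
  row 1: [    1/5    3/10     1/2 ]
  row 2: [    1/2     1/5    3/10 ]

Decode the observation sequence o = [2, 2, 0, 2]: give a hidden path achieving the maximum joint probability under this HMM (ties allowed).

t=0: δ = [1.600e-01, 1.500e-01, 9.000e-02]  (obs o_0=2)
t=1: δ = [2.400e-02, 2.250e-02, 2.400e-02]  ψ = [1, 1, 0]  (obs o_1=2)
t=2: δ = [4.800e-03, 1.440e-03, 6.000e-03]  ψ = [2, 2, 0]  (obs o_2=0)
t=3: δ = [1.200e-03, 9.000e-04, 7.200e-04]  ψ = [2, 2, 0]  (obs o_3=2)
backtrack: best end state = 0; path = [1, 0, 2, 0]

path = [1, 0, 2, 0]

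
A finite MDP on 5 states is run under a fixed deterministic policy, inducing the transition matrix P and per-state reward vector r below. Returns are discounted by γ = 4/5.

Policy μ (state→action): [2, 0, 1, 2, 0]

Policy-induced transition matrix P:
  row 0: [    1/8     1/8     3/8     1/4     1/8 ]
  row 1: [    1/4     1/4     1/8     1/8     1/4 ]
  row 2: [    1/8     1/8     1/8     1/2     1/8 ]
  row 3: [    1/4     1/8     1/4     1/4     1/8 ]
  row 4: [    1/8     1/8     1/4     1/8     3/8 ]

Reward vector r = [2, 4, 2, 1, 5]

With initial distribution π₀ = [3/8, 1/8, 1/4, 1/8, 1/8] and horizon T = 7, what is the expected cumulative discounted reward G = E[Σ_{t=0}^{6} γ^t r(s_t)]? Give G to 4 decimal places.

G = 10.0720

t=0: π = [0.3750, 0.1250, 0.2500, 0.1250, 0.1250], E[r] = 2.5000, γ^t·E[r] = 2.500000, running G = 2.500000
t=1: π = [0.1563, 0.1406, 0.2500, 0.2813, 0.1719], E[r] = 2.5156, γ^t·E[r] = 2.012500, running G = 4.512500
t=2: π = [0.1777, 0.1426, 0.2207, 0.2734, 0.1855], E[r] = 2.5684, γ^t·E[r] = 1.643750, running G = 6.156250
t=3: π = [0.1770, 0.1428, 0.2268, 0.2642, 0.1892], E[r] = 2.5891, γ^t·E[r] = 1.325625, running G = 7.481875
t=4: π = [0.1759, 0.1429, 0.2259, 0.2652, 0.1902], E[r] = 2.5910, γ^t·E[r] = 1.061263, running G = 8.543138
t=5: π = [0.1760, 0.1429, 0.2259, 0.2649, 0.1904], E[r] = 2.5920, γ^t·E[r] = 0.849361, running G = 9.392499
t=6: π = [0.1760, 0.1429, 0.2259, 0.2648, 0.1905], E[r] = 2.5923, γ^t·E[r] = 0.679547, running G = 10.072046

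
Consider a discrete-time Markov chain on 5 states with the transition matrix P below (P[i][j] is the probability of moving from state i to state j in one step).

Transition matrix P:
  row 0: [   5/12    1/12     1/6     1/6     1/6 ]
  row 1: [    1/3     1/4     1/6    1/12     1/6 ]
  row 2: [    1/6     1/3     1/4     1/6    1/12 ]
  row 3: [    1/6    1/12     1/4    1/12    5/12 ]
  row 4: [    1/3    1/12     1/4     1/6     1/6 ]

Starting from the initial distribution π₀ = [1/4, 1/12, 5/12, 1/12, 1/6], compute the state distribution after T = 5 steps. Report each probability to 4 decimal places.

t=0: π = [0.2500, 0.0833, 0.4167, 0.0833, 0.1667]
t=1: π = [0.2708, 0.2014, 0.2222, 0.1528, 0.1528]
t=2: π = [0.2934, 0.1725, 0.2106, 0.1372, 0.1863]
t=3: π = [0.2998, 0.1647, 0.2112, 0.1409, 0.1834]
t=4: π = [0.2996, 0.1636, 0.2113, 0.1412, 0.1843]
t=5: π = [0.2996, 0.1634, 0.2114, 0.1413, 0.1844]

π = [0.2996, 0.1634, 0.2114, 0.1413, 0.1844]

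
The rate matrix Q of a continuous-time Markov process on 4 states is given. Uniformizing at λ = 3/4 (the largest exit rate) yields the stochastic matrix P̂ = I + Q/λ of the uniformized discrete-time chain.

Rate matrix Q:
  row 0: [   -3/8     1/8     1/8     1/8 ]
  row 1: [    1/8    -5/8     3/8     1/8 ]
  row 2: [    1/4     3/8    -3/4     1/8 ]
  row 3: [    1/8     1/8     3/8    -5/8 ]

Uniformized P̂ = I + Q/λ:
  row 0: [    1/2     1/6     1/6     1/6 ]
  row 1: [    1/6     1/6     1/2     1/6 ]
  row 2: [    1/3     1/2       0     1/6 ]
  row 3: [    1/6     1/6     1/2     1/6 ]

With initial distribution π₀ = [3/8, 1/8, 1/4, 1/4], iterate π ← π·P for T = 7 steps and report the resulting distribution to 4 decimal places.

π = [0.3158, 0.2544, 0.2631, 0.1667]

t=0: π = [0.3750, 0.1250, 0.2500, 0.2500]
t=1: π = [0.3333, 0.2500, 0.2500, 0.1667]
t=2: π = [0.3194, 0.2500, 0.2639, 0.1667]
t=3: π = [0.3171, 0.2546, 0.2616, 0.1667]
t=4: π = [0.3160, 0.2539, 0.2635, 0.1667]
t=5: π = [0.3159, 0.2545, 0.2629, 0.1667]
t=6: π = [0.3158, 0.2543, 0.2632, 0.1667]
t=7: π = [0.3158, 0.2544, 0.2631, 0.1667]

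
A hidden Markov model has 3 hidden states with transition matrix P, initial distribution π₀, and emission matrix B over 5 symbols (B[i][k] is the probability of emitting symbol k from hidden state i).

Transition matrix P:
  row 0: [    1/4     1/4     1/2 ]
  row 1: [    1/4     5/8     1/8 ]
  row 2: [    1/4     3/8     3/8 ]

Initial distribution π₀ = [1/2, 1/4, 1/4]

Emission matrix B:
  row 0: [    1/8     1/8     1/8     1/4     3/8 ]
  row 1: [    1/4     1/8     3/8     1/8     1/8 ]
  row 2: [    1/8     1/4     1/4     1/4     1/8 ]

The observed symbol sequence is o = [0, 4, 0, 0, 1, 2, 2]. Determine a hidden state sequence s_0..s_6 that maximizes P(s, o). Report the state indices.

t=0: δ = [6.250e-02, 6.250e-02, 3.125e-02]  (obs o_0=0)
t=1: δ = [5.859e-03, 4.883e-03, 3.906e-03]  ψ = [0, 1, 0]  (obs o_1=4)
t=2: δ = [1.831e-04, 7.629e-04, 3.662e-04]  ψ = [0, 1, 0]  (obs o_2=0)
t=3: δ = [2.384e-05, 1.192e-04, 1.717e-05]  ψ = [1, 1, 2]  (obs o_3=0)
t=4: δ = [3.725e-06, 9.313e-06, 3.725e-06]  ψ = [1, 1, 1]  (obs o_4=1)
t=5: δ = [2.910e-07, 2.183e-06, 4.657e-07]  ψ = [1, 1, 0]  (obs o_5=2)
t=6: δ = [6.821e-08, 5.116e-07, 6.821e-08]  ψ = [1, 1, 1]  (obs o_6=2)
backtrack: best end state = 1; path = [1, 1, 1, 1, 1, 1, 1]

path = [1, 1, 1, 1, 1, 1, 1]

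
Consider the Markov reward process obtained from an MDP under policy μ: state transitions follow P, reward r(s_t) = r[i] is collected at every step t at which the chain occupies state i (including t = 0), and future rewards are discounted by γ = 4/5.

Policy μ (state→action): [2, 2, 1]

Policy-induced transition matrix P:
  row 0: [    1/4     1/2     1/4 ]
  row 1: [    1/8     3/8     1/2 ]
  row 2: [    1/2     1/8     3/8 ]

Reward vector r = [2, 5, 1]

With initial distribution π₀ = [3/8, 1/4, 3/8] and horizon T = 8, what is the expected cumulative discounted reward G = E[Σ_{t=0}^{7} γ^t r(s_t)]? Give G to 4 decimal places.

t=0: π = [0.3750, 0.2500, 0.3750], E[r] = 2.3750, γ^t·E[r] = 2.375000, running G = 2.375000
t=1: π = [0.3125, 0.3281, 0.3594], E[r] = 2.6250, γ^t·E[r] = 2.100000, running G = 4.475000
t=2: π = [0.2988, 0.3242, 0.3770], E[r] = 2.5957, γ^t·E[r] = 1.661250, running G = 6.136250
t=3: π = [0.3037, 0.3181, 0.3782], E[r] = 2.5762, γ^t·E[r] = 1.319000, running G = 7.455250
t=4: π = [0.3048, 0.3184, 0.3768], E[r] = 2.5785, γ^t·E[r] = 1.056138, running G = 8.511388
t=5: π = [0.3044, 0.3189, 0.3767], E[r] = 2.5800, γ^t·E[r] = 0.845410, running G = 9.356798
t=6: π = [0.3043, 0.3189, 0.3768], E[r] = 2.5798, γ^t·E[r] = 0.676281, running G = 10.033079
t=7: π = [0.3043, 0.3188, 0.3768], E[r] = 2.5797, γ^t·E[r] = 0.541000, running G = 10.574079

G = 10.5741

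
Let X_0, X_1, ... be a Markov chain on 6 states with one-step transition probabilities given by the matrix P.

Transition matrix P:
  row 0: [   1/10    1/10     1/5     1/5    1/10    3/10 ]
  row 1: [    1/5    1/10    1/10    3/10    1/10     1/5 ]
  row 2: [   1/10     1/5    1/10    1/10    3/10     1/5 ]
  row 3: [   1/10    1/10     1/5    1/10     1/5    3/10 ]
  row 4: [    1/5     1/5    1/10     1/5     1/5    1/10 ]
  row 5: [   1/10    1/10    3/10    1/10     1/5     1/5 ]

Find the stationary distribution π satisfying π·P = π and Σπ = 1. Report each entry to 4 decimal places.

π = [0.1326, 0.1362, 0.1713, 0.1595, 0.1902, 0.2102]

Balance equations π_j = Σ_i π_i·P[i][j]:
  π_0 = 1/10·π_0 + 1/5·π_1 + 1/10·π_2 + 1/10·π_3 + 1/5·π_4 + 1/10·π_5
  π_1 = 1/10·π_0 + 1/10·π_1 + 1/5·π_2 + 1/10·π_3 + 1/5·π_4 + 1/10·π_5
  π_2 = 1/5·π_0 + 1/10·π_1 + 1/10·π_2 + 1/5·π_3 + 1/10·π_4 + 3/10·π_5
  π_3 = 1/5·π_0 + 3/10·π_1 + 1/10·π_2 + 1/10·π_3 + 1/5·π_4 + 1/10·π_5
  π_4 = 1/10·π_0 + 1/10·π_1 + 3/10·π_2 + 1/5·π_3 + 1/5·π_4 + 1/5·π_5
  normalize: π_0 + π_1 + π_2 + π_3 + π_4 + π_5 = 1
Solving the linear system gives exactly π = [16852/127051, 17298/127051, 21758/127051, 20267/127051, 24171/127051, 26705/127051].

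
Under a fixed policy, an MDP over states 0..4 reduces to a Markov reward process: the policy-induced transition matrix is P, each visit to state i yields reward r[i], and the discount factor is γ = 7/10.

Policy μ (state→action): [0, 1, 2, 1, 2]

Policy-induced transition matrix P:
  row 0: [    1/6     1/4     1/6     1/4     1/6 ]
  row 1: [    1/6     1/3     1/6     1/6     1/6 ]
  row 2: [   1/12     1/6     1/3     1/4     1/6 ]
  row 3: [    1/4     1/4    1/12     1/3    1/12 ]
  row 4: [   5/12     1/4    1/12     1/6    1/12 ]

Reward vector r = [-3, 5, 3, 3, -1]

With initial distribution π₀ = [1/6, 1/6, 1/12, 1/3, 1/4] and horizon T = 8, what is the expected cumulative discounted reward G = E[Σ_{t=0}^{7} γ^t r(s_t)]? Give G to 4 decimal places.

G = 4.9135

t=0: π = [0.1667, 0.1667, 0.0833, 0.3333, 0.2500], E[r] = 1.3333, γ^t·E[r] = 1.333333, running G = 1.333333
t=1: π = [0.2500, 0.2569, 0.1319, 0.2431, 0.1181], E[r] = 1.5417, γ^t·E[r] = 1.079167, running G = 2.412500
t=2: π = [0.2054, 0.2604, 0.1586, 0.2390, 0.1366], E[r] = 1.7419, γ^t·E[r] = 0.853530, running G = 3.266030
t=3: π = [0.2075, 0.2585, 0.1618, 0.2368, 0.1354], E[r] = 1.7304, γ^t·E[r] = 0.593534, running G = 3.859564
t=4: π = [0.2068, 0.2581, 0.1626, 0.2369, 0.1356], E[r] = 1.7329, γ^t·E[r] = 0.416080, running G = 4.275644
t=5: π = [0.2068, 0.2580, 0.1627, 0.2369, 0.1356], E[r] = 1.7328, γ^t·E[r] = 0.291232, running G = 4.566877
t=6: π = [0.2068, 0.2579, 0.1627, 0.2369, 0.1356], E[r] = 1.7329, γ^t·E[r] = 0.203869, running G = 4.770745
t=7: π = [0.2068, 0.2579, 0.1627, 0.2369, 0.1356], E[r] = 1.7329, γ^t·E[r] = 0.142708, running G = 4.913453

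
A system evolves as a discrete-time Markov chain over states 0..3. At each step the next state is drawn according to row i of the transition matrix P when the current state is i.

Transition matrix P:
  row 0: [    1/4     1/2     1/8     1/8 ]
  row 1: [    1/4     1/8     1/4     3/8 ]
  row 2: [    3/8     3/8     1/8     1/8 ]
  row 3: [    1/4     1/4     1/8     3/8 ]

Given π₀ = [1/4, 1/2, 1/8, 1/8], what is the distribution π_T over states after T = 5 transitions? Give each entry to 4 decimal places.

t=0: π = [0.2500, 0.5000, 0.1250, 0.1250]
t=1: π = [0.2656, 0.2656, 0.1875, 0.2813]
t=2: π = [0.2734, 0.3066, 0.1582, 0.2617]
t=3: π = [0.2698, 0.2998, 0.1633, 0.2671]
t=4: π = [0.2704, 0.3004, 0.1625, 0.2667]
t=5: π = [0.2703, 0.3004, 0.1625, 0.2668]

π = [0.2703, 0.3004, 0.1625, 0.2668]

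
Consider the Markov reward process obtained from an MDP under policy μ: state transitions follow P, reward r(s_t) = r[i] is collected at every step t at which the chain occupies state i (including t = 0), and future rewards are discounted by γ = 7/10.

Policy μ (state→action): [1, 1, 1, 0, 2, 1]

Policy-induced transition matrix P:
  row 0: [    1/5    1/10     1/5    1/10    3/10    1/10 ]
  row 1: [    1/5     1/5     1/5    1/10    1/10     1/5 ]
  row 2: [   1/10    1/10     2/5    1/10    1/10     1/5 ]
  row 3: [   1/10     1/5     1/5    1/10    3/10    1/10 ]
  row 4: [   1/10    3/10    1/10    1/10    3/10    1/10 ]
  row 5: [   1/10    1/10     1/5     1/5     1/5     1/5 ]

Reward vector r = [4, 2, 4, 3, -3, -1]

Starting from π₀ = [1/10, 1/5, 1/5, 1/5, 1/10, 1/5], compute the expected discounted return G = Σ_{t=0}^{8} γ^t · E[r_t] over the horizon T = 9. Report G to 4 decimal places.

t=0: π = [0.1000, 0.2000, 0.2000, 0.2000, 0.1000, 0.2000], E[r] = 1.7000, γ^t·E[r] = 1.700000, running G = 1.700000
t=1: π = [0.1300, 0.1600, 0.2300, 0.1200, 0.2000, 0.1600], E[r] = 1.3600, γ^t·E[r] = 0.952000, running G = 2.652000
t=2: π = [0.1290, 0.1680, 0.2260, 0.1160, 0.2060, 0.1550], E[r] = 1.3310, γ^t·E[r] = 0.652190, running G = 3.304190
t=3: π = [0.1297, 0.1696, 0.2246, 0.1155, 0.2057, 0.1549], E[r] = 1.3309, γ^t·E[r] = 0.456499, running G = 3.760689
t=4: π = [0.1299, 0.1697, 0.2244, 0.1155, 0.2057, 0.1549], E[r] = 1.3310, γ^t·E[r] = 0.319566, running G = 4.080255
t=5: π = [0.1300, 0.1696, 0.2243, 0.1155, 0.2057, 0.1549], E[r] = 1.3308, γ^t·E[r] = 0.223667, running G = 4.303921
t=6: π = [0.1300, 0.1697, 0.2243, 0.1155, 0.2057, 0.1549], E[r] = 1.3307, γ^t·E[r] = 0.156559, running G = 4.460481
t=7: π = [0.1300, 0.1697, 0.2243, 0.1155, 0.2057, 0.1549], E[r] = 1.3307, γ^t·E[r] = 0.109591, running G = 4.570071
t=8: π = [0.1300, 0.1697, 0.2243, 0.1155, 0.2057, 0.1549], E[r] = 1.3307, γ^t·E[r] = 0.076713, running G = 4.646785

G = 4.6468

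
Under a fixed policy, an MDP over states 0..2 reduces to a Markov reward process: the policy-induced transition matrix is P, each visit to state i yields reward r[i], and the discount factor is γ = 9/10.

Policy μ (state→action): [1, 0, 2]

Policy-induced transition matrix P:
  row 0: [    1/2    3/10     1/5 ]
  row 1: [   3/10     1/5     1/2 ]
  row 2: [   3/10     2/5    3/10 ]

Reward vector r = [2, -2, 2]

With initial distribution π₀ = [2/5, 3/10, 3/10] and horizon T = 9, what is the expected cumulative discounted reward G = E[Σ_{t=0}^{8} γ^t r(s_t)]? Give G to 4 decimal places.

t=0: π = [0.4000, 0.3000, 0.3000], E[r] = 0.8000, γ^t·E[r] = 0.800000, running G = 0.800000
t=1: π = [0.3800, 0.3000, 0.3200], E[r] = 0.8000, γ^t·E[r] = 0.720000, running G = 1.520000
t=2: π = [0.3760, 0.3020, 0.3220], E[r] = 0.7920, γ^t·E[r] = 0.641520, running G = 2.161520
t=3: π = [0.3752, 0.3020, 0.3228], E[r] = 0.7920, γ^t·E[r] = 0.577368, running G = 2.738888
t=4: π = [0.3750, 0.3021, 0.3229], E[r] = 0.7917, γ^t·E[r] = 0.519421, running G = 3.258309
t=5: π = [0.3750, 0.3021, 0.3229], E[r] = 0.7917, γ^t·E[r] = 0.467479, running G = 3.725788
t=6: π = [0.3750, 0.3021, 0.3229], E[r] = 0.7917, γ^t·E[r] = 0.420724, running G = 4.146513
t=7: π = [0.3750, 0.3021, 0.3229], E[r] = 0.7917, γ^t·E[r] = 0.378652, running G = 4.525165
t=8: π = [0.3750, 0.3021, 0.3229], E[r] = 0.7917, γ^t·E[r] = 0.340787, running G = 4.865951

G = 4.8660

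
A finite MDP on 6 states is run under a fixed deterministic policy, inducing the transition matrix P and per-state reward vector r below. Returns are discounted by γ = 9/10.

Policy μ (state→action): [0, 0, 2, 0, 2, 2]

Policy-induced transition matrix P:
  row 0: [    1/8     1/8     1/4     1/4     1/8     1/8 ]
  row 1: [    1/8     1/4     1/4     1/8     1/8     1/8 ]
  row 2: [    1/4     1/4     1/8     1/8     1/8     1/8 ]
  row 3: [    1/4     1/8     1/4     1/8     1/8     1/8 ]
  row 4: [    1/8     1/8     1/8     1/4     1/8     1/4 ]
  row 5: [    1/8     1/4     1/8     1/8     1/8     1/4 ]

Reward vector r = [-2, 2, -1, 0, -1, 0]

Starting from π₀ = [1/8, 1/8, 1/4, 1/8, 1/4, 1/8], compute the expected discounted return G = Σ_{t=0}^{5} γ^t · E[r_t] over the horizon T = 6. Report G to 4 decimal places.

G = -1.4856

t=0: π = [0.1250, 0.1250, 0.2500, 0.1250, 0.2500, 0.1250], E[r] = -0.5000, γ^t·E[r] = -0.500000, running G = -0.500000
t=1: π = [0.1719, 0.1875, 0.1719, 0.1719, 0.1250, 0.1719], E[r] = -0.2656, γ^t·E[r] = -0.239063, running G = -0.739063
t=2: π = [0.1680, 0.1914, 0.1914, 0.1621, 0.1250, 0.1621], E[r] = -0.2695, γ^t·E[r] = -0.218320, running G = -0.957383
t=3: π = [0.1692, 0.1931, 0.1902, 0.1616, 0.1250, 0.1609], E[r] = -0.2673, γ^t·E[r] = -0.194886, running G = -1.152269
t=4: π = [0.1690, 0.1930, 0.1905, 0.1618, 0.1250, 0.1607], E[r] = -0.2674, γ^t·E[r] = -0.175438, running G = -1.327707
t=5: π = [0.1690, 0.1930, 0.1905, 0.1617, 0.1250, 0.1607], E[r] = -0.2675, γ^t·E[r] = -0.157941, running G = -1.485649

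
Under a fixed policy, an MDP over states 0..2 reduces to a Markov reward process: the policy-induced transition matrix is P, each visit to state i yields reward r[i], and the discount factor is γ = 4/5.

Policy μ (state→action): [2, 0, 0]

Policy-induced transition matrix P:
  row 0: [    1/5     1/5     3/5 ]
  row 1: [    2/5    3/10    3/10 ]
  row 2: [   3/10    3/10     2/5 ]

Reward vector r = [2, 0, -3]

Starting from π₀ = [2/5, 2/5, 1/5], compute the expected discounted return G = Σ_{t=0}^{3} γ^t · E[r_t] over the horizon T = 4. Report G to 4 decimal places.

t=0: π = [0.4000, 0.4000, 0.2000], E[r] = 0.2000, γ^t·E[r] = 0.200000, running G = 0.200000
t=1: π = [0.3000, 0.2600, 0.4400], E[r] = -0.7200, γ^t·E[r] = -0.576000, running G = -0.376000
t=2: π = [0.2960, 0.2700, 0.4340], E[r] = -0.7100, γ^t·E[r] = -0.454400, running G = -0.830400
t=3: π = [0.2974, 0.2704, 0.4322], E[r] = -0.7018, γ^t·E[r] = -0.359322, running G = -1.189722

G = -1.1897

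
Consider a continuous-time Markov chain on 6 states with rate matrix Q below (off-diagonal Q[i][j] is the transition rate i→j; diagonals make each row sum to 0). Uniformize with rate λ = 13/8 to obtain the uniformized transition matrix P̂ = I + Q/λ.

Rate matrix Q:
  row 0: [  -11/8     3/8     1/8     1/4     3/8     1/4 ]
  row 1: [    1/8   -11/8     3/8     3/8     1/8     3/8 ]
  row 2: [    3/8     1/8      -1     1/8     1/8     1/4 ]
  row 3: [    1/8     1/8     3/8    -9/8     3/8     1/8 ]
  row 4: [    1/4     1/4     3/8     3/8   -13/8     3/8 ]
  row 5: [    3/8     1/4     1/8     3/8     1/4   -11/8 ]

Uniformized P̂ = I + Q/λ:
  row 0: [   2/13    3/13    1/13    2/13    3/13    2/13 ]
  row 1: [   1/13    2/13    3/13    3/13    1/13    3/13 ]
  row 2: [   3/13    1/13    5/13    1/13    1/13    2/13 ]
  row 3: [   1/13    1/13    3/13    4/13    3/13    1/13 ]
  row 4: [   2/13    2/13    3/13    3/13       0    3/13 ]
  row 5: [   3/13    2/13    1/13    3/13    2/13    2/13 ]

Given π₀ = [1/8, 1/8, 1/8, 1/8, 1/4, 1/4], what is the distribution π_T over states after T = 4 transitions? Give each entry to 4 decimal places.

t=0: π = [0.1250, 0.1250, 0.1250, 0.1250, 0.2500, 0.2500]
t=1: π = [0.1635, 0.1442, 0.1923, 0.2115, 0.1154, 0.1731]
t=2: π = [0.1546, 0.1354, 0.2086, 0.2049, 0.1391, 0.1575]
t=3: π = [0.1558, 0.1339, 0.2148, 0.2025, 0.1336, 0.1592]
t=4: π = [0.1567, 0.1337, 0.2154, 0.2013, 0.1340, 0.1588]

π = [0.1567, 0.1337, 0.2154, 0.2013, 0.1340, 0.1588]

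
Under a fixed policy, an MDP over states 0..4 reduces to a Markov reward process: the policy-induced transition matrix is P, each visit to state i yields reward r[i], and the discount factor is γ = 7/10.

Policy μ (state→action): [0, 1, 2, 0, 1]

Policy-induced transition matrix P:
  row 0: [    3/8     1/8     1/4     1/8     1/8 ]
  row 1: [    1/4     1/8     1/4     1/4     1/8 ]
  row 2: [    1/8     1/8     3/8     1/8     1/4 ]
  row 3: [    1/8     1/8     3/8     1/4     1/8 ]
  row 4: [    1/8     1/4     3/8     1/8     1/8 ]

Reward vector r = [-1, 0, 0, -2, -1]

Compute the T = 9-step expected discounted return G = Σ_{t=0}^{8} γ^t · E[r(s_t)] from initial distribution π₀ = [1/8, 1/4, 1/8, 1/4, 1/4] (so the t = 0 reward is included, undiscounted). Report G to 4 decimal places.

t=0: π = [0.1250, 0.2500, 0.1250, 0.2500, 0.2500], E[r] = -0.8750, γ^t·E[r] = -0.875000, running G = -0.875000
t=1: π = [0.1875, 0.1563, 0.3281, 0.1875, 0.1406], E[r] = -0.7031, γ^t·E[r] = -0.492188, running G = -1.367188
t=2: π = [0.1914, 0.1426, 0.3320, 0.1680, 0.1660], E[r] = -0.6934, γ^t·E[r] = -0.339746, running G = -1.706934
t=3: π = [0.1907, 0.1458, 0.3333, 0.1638, 0.1665], E[r] = -0.6848, γ^t·E[r] = -0.234891, running G = -1.941825
t=4: π = [0.1909, 0.1458, 0.3329, 0.1637, 0.1667], E[r] = -0.6849, γ^t·E[r] = -0.164453, running G = -2.106278
t=5: π = [0.1909, 0.1458, 0.3329, 0.1637, 0.1666], E[r] = -0.6849, γ^t·E[r] = -0.115119, running G = -2.221397
t=6: π = [0.1910, 0.1458, 0.3329, 0.1637, 0.1666], E[r] = -0.6850, γ^t·E[r] = -0.080585, running G = -2.301982
t=7: π = [0.1910, 0.1458, 0.3329, 0.1637, 0.1666], E[r] = -0.6850, γ^t·E[r] = -0.056410, running G = -2.358391
t=8: π = [0.1910, 0.1458, 0.3329, 0.1637, 0.1666], E[r] = -0.6850, γ^t·E[r] = -0.039487, running G = -2.397878

G = -2.3979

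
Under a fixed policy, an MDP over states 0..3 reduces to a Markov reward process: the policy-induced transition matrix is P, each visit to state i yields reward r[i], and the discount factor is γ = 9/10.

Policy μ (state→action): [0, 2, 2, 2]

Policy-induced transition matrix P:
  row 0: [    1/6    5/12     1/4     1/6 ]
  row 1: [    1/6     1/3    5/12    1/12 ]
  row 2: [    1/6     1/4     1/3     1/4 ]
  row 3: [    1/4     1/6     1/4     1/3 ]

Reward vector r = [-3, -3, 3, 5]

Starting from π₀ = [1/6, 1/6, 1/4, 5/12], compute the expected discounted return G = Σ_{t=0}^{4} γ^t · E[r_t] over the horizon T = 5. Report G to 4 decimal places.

t=0: π = [0.1667, 0.1667, 0.2500, 0.4167], E[r] = 1.8333, γ^t·E[r] = 1.833333, running G = 1.833333
t=1: π = [0.2014, 0.2569, 0.2986, 0.2431], E[r] = 0.7361, γ^t·E[r] = 0.662500, running G = 2.495833
t=2: π = [0.1869, 0.2847, 0.3177, 0.2106], E[r] = 0.5914, γ^t·E[r] = 0.479063, running G = 2.974896
t=3: π = [0.1842, 0.2873, 0.3239, 0.2045], E[r] = 0.5798, γ^t·E[r] = 0.422648, running G = 3.397544
t=4: π = [0.1837, 0.2876, 0.3249, 0.2038], E[r] = 0.5797, γ^t·E[r] = 0.380357, running G = 3.777901

G = 3.7779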